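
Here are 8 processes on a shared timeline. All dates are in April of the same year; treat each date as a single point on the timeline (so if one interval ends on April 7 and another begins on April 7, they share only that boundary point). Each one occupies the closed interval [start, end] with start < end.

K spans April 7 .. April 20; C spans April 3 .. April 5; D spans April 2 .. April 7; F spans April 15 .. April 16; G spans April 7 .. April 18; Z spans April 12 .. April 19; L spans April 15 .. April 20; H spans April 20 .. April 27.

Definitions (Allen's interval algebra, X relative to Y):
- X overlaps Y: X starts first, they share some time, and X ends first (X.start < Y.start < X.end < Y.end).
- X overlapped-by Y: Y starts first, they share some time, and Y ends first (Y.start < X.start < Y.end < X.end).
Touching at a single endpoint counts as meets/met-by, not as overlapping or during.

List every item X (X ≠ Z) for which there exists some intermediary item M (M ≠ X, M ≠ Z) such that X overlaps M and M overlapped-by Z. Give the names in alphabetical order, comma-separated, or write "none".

G

Target Z = [April 12, April 19].
Intermediaries M with M overlapped-by Z: L.
Via L — items with X overlaps L: G.
Union: G.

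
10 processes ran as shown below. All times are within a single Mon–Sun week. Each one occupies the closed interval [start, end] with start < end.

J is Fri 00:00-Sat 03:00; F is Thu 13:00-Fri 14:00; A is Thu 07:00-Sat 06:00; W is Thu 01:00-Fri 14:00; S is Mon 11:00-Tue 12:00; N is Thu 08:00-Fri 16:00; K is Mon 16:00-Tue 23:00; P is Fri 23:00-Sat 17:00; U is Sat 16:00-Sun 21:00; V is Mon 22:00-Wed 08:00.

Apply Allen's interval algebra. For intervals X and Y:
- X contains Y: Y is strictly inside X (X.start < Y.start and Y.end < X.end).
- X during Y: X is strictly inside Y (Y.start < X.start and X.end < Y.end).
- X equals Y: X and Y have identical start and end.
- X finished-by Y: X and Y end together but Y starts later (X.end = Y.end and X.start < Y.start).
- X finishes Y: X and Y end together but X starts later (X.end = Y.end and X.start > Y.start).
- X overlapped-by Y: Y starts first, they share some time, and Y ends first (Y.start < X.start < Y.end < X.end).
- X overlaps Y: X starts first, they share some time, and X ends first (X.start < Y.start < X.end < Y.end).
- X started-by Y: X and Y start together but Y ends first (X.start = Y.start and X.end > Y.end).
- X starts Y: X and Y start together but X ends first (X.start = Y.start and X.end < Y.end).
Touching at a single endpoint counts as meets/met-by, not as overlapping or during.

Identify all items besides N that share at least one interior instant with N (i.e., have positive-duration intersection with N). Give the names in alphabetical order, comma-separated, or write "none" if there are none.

Target N = [Thu 08:00, Fri 16:00].
A [Thu 07:00, Sat 06:00] → contains → yes.
F [Thu 13:00, Fri 14:00] → during → yes.
J [Fri 00:00, Sat 03:00] → overlapped-by → yes.
K [Mon 16:00, Tue 23:00] → before → no.
P [Fri 23:00, Sat 17:00] → after → no.
S [Mon 11:00, Tue 12:00] → before → no.
U [Sat 16:00, Sun 21:00] → after → no.
V [Mon 22:00, Wed 08:00] → before → no.
W [Thu 01:00, Fri 14:00] → overlaps → yes.
Result: A, F, J, W.

A, F, J, W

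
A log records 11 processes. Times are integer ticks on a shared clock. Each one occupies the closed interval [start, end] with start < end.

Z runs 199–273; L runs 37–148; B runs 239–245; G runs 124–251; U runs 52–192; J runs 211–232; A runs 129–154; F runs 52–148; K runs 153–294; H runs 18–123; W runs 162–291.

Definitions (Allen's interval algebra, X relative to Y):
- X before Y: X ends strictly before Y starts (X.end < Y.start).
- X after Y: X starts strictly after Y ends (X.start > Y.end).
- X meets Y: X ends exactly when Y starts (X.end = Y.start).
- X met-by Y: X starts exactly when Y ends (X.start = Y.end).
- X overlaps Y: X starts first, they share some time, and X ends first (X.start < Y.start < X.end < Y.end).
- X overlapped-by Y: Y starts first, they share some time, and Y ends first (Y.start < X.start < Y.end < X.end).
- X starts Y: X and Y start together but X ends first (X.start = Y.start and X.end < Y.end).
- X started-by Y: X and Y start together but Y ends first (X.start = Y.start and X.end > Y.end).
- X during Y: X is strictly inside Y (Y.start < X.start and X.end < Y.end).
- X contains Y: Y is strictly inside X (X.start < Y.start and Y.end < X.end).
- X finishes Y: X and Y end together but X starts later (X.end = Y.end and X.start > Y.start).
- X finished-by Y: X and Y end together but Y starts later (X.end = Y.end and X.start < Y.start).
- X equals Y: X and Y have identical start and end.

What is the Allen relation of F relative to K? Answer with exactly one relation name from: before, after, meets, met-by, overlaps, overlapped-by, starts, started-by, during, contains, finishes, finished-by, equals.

F = [52, 148]; K = [153, 294].
Compare endpoints: F.start < K.start, F.start < K.end, F.end < K.start, F.end < K.end.
That pattern is 'before'.

before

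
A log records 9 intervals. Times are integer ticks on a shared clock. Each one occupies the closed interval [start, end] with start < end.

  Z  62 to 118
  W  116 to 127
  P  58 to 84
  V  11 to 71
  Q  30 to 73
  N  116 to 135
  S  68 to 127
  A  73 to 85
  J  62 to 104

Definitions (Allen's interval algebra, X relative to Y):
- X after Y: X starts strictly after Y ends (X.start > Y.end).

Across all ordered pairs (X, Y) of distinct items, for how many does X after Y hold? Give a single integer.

Checking all 72 ordered pairs for relation 'after'; matching pairs in alphabetical order:
(A, V): A after V ✓
(N, A): N after A ✓
(N, J): N after J ✓
(N, P): N after P ✓
(N, Q): N after Q ✓
(N, V): N after V ✓
(W, A): W after A ✓
(W, J): W after J ✓
(W, P): W after P ✓
(W, Q): W after Q ✓
(W, V): W after V ✓
Count: 11.

11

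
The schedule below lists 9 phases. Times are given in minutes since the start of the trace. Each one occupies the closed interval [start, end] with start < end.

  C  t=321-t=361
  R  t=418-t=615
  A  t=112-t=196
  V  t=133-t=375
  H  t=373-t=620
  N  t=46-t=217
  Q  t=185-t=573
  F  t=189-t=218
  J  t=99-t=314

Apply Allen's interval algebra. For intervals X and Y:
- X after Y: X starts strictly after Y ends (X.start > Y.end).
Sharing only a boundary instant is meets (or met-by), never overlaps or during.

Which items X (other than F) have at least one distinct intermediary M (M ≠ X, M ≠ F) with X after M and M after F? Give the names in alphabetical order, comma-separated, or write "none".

Target F = [t=189, t=218].
Intermediaries M with M after F: C, H, R.
Via C — items with X after C: H, R.
Via H — items with X after H: none.
Via R — items with X after R: none.
Union: H, R.

H, R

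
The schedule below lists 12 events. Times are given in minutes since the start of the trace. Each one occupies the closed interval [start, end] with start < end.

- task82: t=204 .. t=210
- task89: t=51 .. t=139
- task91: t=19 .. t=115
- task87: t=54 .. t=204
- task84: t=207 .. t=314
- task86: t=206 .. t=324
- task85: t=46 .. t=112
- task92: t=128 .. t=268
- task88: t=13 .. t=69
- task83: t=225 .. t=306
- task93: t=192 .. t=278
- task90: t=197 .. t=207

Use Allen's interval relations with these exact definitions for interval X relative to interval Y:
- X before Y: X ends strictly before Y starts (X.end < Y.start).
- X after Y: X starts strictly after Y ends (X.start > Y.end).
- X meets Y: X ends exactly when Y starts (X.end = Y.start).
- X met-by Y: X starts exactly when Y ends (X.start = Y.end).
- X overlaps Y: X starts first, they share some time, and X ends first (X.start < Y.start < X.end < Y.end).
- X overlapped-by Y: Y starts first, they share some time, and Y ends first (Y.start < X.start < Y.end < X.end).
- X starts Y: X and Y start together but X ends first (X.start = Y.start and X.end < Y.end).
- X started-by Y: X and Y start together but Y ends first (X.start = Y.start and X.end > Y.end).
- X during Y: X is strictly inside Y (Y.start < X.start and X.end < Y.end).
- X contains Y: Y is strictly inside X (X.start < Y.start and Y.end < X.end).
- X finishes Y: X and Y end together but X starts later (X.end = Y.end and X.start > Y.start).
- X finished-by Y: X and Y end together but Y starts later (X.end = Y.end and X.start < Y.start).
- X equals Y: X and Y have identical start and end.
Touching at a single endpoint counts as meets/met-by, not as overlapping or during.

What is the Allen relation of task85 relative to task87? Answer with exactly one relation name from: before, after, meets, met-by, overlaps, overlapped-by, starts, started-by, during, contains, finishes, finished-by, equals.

task85 = [t=46, t=112]; task87 = [t=54, t=204].
Compare endpoints: task85.start < task87.start, task85.start < task87.end, task85.end > task87.start, task85.end < task87.end.
That pattern is 'overlaps'.

overlaps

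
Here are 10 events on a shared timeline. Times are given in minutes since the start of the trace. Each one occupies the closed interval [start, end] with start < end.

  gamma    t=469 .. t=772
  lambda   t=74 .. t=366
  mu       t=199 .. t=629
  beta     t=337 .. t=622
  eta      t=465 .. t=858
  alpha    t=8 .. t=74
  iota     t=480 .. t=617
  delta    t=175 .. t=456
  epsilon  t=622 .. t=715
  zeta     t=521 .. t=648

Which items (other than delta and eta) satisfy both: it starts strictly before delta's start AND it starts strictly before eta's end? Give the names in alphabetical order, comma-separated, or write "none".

Conditions: its start is strictly before delta's start (X.start < t=175) AND its start is strictly before eta's end (X.start < t=858).
alpha: start t=8 < t=175? ✓; start t=8 < t=858? ✓ → yes.
beta: start t=337 < t=175? ✗; start t=337 < t=858? ✓ → no.
epsilon: start t=622 < t=175? ✗; start t=622 < t=858? ✓ → no.
gamma: start t=469 < t=175? ✗; start t=469 < t=858? ✓ → no.
iota: start t=480 < t=175? ✗; start t=480 < t=858? ✓ → no.
lambda: start t=74 < t=175? ✓; start t=74 < t=858? ✓ → yes.
mu: start t=199 < t=175? ✗; start t=199 < t=858? ✓ → no.
zeta: start t=521 < t=175? ✗; start t=521 < t=858? ✓ → no.
Result: alpha, lambda.

alpha, lambda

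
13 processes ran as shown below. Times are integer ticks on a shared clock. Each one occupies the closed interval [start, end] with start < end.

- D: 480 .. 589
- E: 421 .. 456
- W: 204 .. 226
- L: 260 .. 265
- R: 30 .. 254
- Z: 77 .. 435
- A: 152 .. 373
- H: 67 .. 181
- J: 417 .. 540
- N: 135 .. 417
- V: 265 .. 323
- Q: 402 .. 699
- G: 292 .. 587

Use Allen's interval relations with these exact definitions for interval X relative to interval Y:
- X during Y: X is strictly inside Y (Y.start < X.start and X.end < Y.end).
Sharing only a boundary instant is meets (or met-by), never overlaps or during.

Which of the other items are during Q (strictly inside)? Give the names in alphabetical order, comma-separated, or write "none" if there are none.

Target Q = [402, 699].
A [152, 373] → before → no.
D [480, 589] → during → yes.
E [421, 456] → during → yes.
G [292, 587] → overlaps → no.
H [67, 181] → before → no.
J [417, 540] → during → yes.
L [260, 265] → before → no.
N [135, 417] → overlaps → no.
R [30, 254] → before → no.
V [265, 323] → before → no.
W [204, 226] → before → no.
Z [77, 435] → overlaps → no.
Result: D, E, J.

D, E, J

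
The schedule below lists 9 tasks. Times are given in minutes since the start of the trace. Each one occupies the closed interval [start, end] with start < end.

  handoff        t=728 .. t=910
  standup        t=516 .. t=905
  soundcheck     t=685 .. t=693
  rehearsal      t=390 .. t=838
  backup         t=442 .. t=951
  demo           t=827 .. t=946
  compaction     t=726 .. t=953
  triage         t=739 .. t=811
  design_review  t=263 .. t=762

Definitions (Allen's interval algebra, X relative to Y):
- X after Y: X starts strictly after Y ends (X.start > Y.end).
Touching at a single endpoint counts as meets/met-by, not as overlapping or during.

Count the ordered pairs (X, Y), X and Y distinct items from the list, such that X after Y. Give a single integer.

Checking all 72 ordered pairs for relation 'after'; matching pairs in alphabetical order:
(compaction, soundcheck): compaction after soundcheck ✓
(demo, design_review): demo after design_review ✓
(demo, soundcheck): demo after soundcheck ✓
(demo, triage): demo after triage ✓
(handoff, soundcheck): handoff after soundcheck ✓
(triage, soundcheck): triage after soundcheck ✓
Count: 6.

6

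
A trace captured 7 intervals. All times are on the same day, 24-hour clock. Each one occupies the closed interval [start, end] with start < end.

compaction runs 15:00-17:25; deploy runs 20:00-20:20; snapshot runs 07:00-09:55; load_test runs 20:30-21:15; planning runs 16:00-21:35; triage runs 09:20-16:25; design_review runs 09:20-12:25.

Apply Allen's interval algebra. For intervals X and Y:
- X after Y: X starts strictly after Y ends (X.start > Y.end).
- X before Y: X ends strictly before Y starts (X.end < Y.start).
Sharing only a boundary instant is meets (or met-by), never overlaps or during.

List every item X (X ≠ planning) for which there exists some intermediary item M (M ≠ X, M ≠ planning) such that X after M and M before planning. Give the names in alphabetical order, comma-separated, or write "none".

Target planning = [16:00, 21:35].
Intermediaries M with M before planning: design_review, snapshot.
Via design_review — items with X after design_review: compaction, deploy, load_test.
Via snapshot — items with X after snapshot: compaction, deploy, load_test.
Union: compaction, deploy, load_test.

compaction, deploy, load_test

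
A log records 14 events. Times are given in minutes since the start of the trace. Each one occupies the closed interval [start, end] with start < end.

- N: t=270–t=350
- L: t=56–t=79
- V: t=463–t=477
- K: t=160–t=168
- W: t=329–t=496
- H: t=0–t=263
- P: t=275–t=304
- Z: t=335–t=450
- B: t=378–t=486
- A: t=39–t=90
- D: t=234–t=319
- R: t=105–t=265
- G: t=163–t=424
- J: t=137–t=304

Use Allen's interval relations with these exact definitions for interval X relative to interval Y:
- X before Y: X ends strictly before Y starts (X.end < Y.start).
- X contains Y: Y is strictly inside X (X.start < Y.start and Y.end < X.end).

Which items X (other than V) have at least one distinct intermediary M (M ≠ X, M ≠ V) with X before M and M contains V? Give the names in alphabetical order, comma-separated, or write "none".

Target V = [t=463, t=477].
Intermediaries M with M contains V: B, W.
Via B — items with X before B: A, D, H, J, K, L, N, P, R.
Via W — items with X before W: A, D, H, J, K, L, P, R.
Union: A, D, H, J, K, L, N, P, R.

A, D, H, J, K, L, N, P, R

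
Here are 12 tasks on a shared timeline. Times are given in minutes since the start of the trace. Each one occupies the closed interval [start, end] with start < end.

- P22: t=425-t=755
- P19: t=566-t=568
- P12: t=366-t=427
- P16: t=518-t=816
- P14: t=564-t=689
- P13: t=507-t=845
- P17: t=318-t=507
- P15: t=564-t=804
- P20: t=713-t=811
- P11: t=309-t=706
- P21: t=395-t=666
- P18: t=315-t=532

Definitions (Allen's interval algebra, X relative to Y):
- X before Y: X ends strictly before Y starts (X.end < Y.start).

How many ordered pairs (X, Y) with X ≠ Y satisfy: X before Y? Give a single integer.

19

Checking all 132 ordered pairs for relation 'before'; matching pairs in alphabetical order:
(P11, P20): P11 before P20 ✓
(P12, P13): P12 before P13 ✓
(P12, P14): P12 before P14 ✓
(P12, P15): P12 before P15 ✓
(P12, P16): P12 before P16 ✓
(P12, P19): P12 before P19 ✓
(P12, P20): P12 before P20 ✓
(P14, P20): P14 before P20 ✓
(P17, P14): P17 before P14 ✓
(P17, P15): P17 before P15 ✓
(P17, P16): P17 before P16 ✓
(P17, P19): P17 before P19 ✓
(P17, P20): P17 before P20 ✓
(P18, P14): P18 before P14 ✓
(P18, P15): P18 before P15 ✓
(P18, P19): P18 before P19 ✓
(P18, P20): P18 before P20 ✓
(P19, P20): P19 before P20 ✓
(P21, P20): P21 before P20 ✓
Count: 19.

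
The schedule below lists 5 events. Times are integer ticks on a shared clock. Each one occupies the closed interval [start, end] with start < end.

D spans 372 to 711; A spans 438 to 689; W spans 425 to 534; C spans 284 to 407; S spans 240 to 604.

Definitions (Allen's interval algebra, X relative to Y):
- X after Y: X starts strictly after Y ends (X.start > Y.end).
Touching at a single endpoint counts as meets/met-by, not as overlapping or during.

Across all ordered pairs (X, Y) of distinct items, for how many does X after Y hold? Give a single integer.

2

Checking all 20 ordered pairs for relation 'after'; matching pairs in alphabetical order:
(A, C): A after C ✓
(W, C): W after C ✓
Count: 2.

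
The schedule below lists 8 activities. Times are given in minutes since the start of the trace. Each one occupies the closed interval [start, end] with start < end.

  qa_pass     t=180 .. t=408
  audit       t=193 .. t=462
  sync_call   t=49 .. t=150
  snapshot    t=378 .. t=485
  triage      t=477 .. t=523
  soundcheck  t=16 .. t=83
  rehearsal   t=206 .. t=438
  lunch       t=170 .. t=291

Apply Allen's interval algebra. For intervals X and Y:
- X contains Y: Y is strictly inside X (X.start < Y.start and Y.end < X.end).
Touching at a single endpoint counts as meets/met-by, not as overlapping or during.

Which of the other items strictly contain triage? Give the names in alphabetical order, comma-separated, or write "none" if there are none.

none

Target triage = [t=477, t=523].
audit [t=193, t=462] → before → no.
lunch [t=170, t=291] → before → no.
qa_pass [t=180, t=408] → before → no.
rehearsal [t=206, t=438] → before → no.
snapshot [t=378, t=485] → overlaps → no.
soundcheck [t=16, t=83] → before → no.
sync_call [t=49, t=150] → before → no.
Result: none.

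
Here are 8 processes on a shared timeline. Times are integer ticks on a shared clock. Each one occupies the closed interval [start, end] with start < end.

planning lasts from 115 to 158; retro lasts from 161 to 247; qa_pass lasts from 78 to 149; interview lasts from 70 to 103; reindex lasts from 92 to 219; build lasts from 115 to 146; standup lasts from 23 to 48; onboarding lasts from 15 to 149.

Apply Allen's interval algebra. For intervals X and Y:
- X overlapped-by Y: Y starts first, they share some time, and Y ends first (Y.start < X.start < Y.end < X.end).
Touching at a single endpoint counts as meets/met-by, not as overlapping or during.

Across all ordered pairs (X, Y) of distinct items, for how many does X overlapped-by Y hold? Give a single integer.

Checking all 56 ordered pairs for relation 'overlapped-by'; matching pairs in alphabetical order:
(planning, onboarding): planning overlapped-by onboarding ✓
(planning, qa_pass): planning overlapped-by qa_pass ✓
(qa_pass, interview): qa_pass overlapped-by interview ✓
(reindex, interview): reindex overlapped-by interview ✓
(reindex, onboarding): reindex overlapped-by onboarding ✓
(reindex, qa_pass): reindex overlapped-by qa_pass ✓
(retro, reindex): retro overlapped-by reindex ✓
Count: 7.

7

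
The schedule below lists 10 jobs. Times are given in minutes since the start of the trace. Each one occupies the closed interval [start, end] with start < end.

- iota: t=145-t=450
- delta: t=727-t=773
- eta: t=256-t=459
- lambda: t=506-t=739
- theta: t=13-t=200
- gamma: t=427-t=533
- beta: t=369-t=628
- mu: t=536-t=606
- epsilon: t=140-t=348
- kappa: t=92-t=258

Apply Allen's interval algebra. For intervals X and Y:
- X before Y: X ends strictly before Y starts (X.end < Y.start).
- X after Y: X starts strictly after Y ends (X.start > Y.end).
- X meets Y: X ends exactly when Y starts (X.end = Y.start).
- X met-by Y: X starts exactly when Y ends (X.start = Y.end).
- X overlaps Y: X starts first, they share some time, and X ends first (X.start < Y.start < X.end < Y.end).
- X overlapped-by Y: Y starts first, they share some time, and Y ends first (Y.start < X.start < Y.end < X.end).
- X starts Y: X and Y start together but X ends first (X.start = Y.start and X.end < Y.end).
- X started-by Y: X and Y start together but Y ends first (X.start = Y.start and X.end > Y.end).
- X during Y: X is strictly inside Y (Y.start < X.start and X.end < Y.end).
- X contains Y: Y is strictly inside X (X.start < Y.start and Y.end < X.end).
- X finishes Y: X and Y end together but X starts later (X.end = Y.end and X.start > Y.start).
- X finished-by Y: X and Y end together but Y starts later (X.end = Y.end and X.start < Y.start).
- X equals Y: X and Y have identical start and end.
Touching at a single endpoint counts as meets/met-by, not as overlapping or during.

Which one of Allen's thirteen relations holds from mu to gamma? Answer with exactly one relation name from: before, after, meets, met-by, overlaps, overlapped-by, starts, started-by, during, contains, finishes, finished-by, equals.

mu = [t=536, t=606]; gamma = [t=427, t=533].
Compare endpoints: mu.start > gamma.start, mu.start > gamma.end, mu.end > gamma.start, mu.end > gamma.end.
That pattern is 'after'.

after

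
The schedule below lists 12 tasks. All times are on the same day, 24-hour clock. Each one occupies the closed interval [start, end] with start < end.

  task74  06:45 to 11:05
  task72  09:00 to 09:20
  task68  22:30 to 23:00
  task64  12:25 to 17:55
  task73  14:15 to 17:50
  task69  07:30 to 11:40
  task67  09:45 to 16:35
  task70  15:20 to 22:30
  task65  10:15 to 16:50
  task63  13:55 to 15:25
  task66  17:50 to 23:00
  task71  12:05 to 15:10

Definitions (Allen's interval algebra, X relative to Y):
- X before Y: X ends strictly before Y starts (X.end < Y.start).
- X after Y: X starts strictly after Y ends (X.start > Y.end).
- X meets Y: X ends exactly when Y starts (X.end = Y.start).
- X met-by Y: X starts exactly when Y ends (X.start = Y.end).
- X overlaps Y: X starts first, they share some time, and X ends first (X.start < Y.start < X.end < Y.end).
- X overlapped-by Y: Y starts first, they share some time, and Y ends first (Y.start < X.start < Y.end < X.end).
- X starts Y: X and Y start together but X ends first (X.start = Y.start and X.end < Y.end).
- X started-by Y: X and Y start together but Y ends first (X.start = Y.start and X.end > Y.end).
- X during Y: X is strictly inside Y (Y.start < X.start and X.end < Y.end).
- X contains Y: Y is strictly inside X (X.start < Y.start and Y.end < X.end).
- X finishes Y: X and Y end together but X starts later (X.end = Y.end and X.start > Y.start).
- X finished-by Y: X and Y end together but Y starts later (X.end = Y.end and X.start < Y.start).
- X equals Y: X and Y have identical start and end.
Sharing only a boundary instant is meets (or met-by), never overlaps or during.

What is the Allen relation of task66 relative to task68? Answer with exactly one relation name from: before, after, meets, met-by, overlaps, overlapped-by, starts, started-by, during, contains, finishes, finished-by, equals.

finished-by

task66 = [17:50, 23:00]; task68 = [22:30, 23:00].
Compare endpoints: task66.start < task68.start, task66.start < task68.end, task66.end > task68.start, task66.end = task68.end.
That pattern is 'finished-by'.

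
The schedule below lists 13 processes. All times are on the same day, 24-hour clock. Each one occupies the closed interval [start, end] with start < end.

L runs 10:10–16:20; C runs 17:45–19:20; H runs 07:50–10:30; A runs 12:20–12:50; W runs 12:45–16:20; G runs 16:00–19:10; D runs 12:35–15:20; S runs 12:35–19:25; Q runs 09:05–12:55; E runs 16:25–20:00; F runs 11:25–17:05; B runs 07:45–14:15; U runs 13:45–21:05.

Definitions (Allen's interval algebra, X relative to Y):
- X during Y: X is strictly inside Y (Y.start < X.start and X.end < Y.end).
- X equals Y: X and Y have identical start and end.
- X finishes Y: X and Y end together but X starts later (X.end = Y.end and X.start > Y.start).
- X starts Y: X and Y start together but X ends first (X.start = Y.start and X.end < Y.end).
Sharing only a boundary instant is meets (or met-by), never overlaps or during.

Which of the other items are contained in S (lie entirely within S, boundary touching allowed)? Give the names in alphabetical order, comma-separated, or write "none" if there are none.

Target S = [12:35, 19:25].
A [12:20, 12:50] → overlaps → no.
B [07:45, 14:15] → overlaps → no.
C [17:45, 19:20] → during → yes.
D [12:35, 15:20] → starts → yes.
E [16:25, 20:00] → overlapped-by → no.
F [11:25, 17:05] → overlaps → no.
G [16:00, 19:10] → during → yes.
H [07:50, 10:30] → before → no.
L [10:10, 16:20] → overlaps → no.
Q [09:05, 12:55] → overlaps → no.
U [13:45, 21:05] → overlapped-by → no.
W [12:45, 16:20] → during → yes.
Result: C, D, G, W.

C, D, G, W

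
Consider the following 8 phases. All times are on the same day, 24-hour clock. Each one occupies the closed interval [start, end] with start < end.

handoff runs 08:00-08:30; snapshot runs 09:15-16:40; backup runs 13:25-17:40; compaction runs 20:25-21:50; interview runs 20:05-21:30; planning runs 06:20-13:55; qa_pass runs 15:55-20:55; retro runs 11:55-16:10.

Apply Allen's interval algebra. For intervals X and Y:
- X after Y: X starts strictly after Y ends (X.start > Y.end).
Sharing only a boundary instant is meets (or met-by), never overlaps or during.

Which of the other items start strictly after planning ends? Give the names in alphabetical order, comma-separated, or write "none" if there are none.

Target planning = [06:20, 13:55].
backup [13:25, 17:40] → overlapped-by → no.
compaction [20:25, 21:50] → after → yes.
handoff [08:00, 08:30] → during → no.
interview [20:05, 21:30] → after → yes.
qa_pass [15:55, 20:55] → after → yes.
retro [11:55, 16:10] → overlapped-by → no.
snapshot [09:15, 16:40] → overlapped-by → no.
Result: compaction, interview, qa_pass.

compaction, interview, qa_pass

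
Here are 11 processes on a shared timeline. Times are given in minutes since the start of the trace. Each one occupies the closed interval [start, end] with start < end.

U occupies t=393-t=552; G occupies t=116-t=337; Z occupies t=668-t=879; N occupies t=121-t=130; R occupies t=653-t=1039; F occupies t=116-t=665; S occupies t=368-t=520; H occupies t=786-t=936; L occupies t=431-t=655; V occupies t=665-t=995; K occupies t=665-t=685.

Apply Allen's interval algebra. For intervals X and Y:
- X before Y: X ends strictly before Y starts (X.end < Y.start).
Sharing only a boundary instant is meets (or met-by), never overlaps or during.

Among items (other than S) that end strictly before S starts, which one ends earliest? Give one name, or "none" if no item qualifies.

Target S = [t=368, t=520].
F [t=116, t=665] → contains → excluded.
G [t=116, t=337] → before → candidate.
H [t=786, t=936] → after → excluded.
K [t=665, t=685] → after → excluded.
L [t=431, t=655] → overlapped-by → excluded.
N [t=121, t=130] → before → candidate.
R [t=653, t=1039] → after → excluded.
U [t=393, t=552] → overlapped-by → excluded.
V [t=665, t=995] → after → excluded.
Z [t=668, t=879] → after → excluded.
Among candidates, earliest end is t=130 → N.

N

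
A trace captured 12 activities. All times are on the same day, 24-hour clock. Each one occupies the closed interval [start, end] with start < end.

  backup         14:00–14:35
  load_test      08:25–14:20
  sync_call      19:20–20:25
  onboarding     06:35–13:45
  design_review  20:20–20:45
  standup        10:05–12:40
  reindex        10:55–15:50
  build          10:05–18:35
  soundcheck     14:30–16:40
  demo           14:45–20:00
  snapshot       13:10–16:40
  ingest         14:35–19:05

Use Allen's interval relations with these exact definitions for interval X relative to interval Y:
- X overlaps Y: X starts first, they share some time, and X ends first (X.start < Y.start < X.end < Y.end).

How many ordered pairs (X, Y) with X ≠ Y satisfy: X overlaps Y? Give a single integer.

23

Checking all 132 ordered pairs for relation 'overlaps'; matching pairs in alphabetical order:
(backup, soundcheck): backup overlaps soundcheck ✓
(build, demo): build overlaps demo ✓
(build, ingest): build overlaps ingest ✓
(demo, sync_call): demo overlaps sync_call ✓
(ingest, demo): ingest overlaps demo ✓
(load_test, backup): load_test overlaps backup ✓
(load_test, build): load_test overlaps build ✓
(load_test, reindex): load_test overlaps reindex ✓
(load_test, snapshot): load_test overlaps snapshot ✓
(onboarding, build): onboarding overlaps build ✓
(onboarding, load_test): onboarding overlaps load_test ✓
(onboarding, reindex): onboarding overlaps reindex ✓
(onboarding, snapshot): onboarding overlaps snapshot ✓
(reindex, demo): reindex overlaps demo ✓
(reindex, ingest): reindex overlaps ingest ✓
(reindex, snapshot): reindex overlaps snapshot ✓
(reindex, soundcheck): reindex overlaps soundcheck ✓
(snapshot, demo): snapshot overlaps demo ✓
(snapshot, ingest): snapshot overlaps ingest ✓
(soundcheck, demo): soundcheck overlaps demo ✓
(soundcheck, ingest): soundcheck overlaps ingest ✓
(standup, reindex): standup overlaps reindex ✓
(sync_call, design_review): sync_call overlaps design_review ✓
Count: 23.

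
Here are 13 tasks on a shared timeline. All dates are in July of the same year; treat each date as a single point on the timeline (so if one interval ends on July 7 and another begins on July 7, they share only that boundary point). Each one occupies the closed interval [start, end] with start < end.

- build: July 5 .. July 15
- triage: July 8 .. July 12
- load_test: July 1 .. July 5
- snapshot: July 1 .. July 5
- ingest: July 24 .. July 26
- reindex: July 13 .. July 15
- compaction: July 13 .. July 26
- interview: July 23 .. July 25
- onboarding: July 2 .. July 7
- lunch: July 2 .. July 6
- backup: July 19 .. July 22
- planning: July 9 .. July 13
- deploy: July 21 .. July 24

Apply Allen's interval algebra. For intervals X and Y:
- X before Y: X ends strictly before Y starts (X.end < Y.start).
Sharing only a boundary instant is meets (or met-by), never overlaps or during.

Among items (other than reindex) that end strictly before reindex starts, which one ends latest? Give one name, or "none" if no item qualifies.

Target reindex = [July 13, July 15].
backup [July 19, July 22] → after → excluded.
build [July 5, July 15] → finished-by → excluded.
compaction [July 13, July 26] → started-by → excluded.
deploy [July 21, July 24] → after → excluded.
ingest [July 24, July 26] → after → excluded.
interview [July 23, July 25] → after → excluded.
load_test [July 1, July 5] → before → candidate.
lunch [July 2, July 6] → before → candidate.
onboarding [July 2, July 7] → before → candidate.
planning [July 9, July 13] → meets → excluded.
snapshot [July 1, July 5] → before → candidate.
triage [July 8, July 12] → before → candidate.
Among candidates, latest end is July 12 → triage.

triage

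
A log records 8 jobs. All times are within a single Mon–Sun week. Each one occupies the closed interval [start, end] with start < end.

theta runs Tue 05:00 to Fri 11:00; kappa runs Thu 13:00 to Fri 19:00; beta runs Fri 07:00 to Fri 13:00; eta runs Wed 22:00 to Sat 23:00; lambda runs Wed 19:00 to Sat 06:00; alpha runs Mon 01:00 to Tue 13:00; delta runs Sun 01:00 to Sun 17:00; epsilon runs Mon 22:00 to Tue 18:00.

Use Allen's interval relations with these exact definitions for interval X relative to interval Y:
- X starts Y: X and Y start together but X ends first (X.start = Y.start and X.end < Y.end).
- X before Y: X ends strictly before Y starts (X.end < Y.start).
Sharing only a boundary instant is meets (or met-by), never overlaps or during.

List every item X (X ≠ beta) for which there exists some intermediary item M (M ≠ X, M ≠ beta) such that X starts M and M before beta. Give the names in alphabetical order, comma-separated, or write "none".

none

Target beta = [Fri 07:00, Fri 13:00].
Intermediaries M with M before beta: alpha, epsilon.
Via alpha — items with X starts alpha: none.
Via epsilon — items with X starts epsilon: none.
Union: none.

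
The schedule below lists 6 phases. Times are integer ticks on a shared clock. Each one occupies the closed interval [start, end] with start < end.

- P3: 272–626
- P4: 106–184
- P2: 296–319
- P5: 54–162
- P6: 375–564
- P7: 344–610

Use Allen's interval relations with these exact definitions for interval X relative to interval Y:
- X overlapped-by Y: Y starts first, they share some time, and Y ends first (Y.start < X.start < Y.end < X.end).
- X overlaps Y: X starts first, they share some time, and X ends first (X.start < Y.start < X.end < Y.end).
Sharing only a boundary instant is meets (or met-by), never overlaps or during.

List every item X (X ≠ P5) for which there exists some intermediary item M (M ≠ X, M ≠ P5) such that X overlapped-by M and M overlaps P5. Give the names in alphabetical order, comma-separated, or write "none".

Target P5 = [54, 162].
Intermediaries M with M overlaps P5: none.
Union: none.

none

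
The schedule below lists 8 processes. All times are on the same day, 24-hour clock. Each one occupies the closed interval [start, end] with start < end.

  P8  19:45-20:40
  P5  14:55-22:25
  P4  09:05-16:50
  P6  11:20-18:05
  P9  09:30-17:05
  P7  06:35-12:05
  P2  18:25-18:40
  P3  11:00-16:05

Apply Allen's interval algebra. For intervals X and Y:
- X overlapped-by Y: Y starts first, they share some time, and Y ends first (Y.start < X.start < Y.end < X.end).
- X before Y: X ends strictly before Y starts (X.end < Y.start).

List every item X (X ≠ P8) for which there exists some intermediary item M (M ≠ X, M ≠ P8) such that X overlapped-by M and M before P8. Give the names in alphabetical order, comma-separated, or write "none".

Target P8 = [19:45, 20:40].
Intermediaries M with M before P8: P2, P3, P4, P6, P7, P9.
Via P2 — items with X overlapped-by P2: none.
Via P3 — items with X overlapped-by P3: P5, P6.
Via P4 — items with X overlapped-by P4: P5, P6, P9.
Via P6 — items with X overlapped-by P6: P5.
Via P7 — items with X overlapped-by P7: P3, P4, P6, P9.
Via P9 — items with X overlapped-by P9: P5, P6.
Union: P3, P4, P5, P6, P9.

P3, P4, P5, P6, P9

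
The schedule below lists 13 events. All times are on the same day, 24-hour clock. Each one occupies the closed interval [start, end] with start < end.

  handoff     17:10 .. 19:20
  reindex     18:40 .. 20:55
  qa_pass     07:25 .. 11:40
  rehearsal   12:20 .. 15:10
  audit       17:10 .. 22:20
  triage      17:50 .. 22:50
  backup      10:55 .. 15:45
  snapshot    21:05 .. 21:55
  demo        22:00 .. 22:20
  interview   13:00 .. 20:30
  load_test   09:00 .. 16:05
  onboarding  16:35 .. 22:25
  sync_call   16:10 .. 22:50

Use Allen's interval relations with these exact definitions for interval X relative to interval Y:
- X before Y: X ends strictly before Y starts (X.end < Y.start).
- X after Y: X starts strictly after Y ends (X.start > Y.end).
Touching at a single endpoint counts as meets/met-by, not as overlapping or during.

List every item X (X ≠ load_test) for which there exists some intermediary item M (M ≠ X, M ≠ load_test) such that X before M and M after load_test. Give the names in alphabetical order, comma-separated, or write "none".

Target load_test = [09:00, 16:05].
Intermediaries M with M after load_test: audit, demo, handoff, onboarding, reindex, snapshot, sync_call, triage.
Via audit — items with X before audit: backup, qa_pass, rehearsal.
Via demo — items with X before demo: backup, handoff, interview, qa_pass, rehearsal, reindex, snapshot.
Via handoff — items with X before handoff: backup, qa_pass, rehearsal.
Via onboarding — items with X before onboarding: backup, qa_pass, rehearsal.
Via reindex — items with X before reindex: backup, qa_pass, rehearsal.
Via snapshot — items with X before snapshot: backup, handoff, interview, qa_pass, rehearsal, reindex.
Via sync_call — items with X before sync_call: backup, qa_pass, rehearsal.
Via triage — items with X before triage: backup, qa_pass, rehearsal.
Union: backup, handoff, interview, qa_pass, rehearsal, reindex, snapshot.

backup, handoff, interview, qa_pass, rehearsal, reindex, snapshot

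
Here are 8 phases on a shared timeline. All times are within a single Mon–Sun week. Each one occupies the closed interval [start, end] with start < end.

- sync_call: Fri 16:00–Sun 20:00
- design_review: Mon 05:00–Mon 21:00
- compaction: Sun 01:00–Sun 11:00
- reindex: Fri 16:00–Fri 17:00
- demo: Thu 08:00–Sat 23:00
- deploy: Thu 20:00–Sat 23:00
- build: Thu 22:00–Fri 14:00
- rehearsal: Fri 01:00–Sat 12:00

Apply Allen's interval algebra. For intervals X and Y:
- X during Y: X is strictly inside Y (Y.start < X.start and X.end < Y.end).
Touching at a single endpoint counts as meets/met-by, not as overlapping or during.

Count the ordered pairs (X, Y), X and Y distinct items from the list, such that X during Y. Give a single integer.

8

Checking all 56 ordered pairs for relation 'during'; matching pairs in alphabetical order:
(build, demo): build during demo ✓
(build, deploy): build during deploy ✓
(compaction, sync_call): compaction during sync_call ✓
(rehearsal, demo): rehearsal during demo ✓
(rehearsal, deploy): rehearsal during deploy ✓
(reindex, demo): reindex during demo ✓
(reindex, deploy): reindex during deploy ✓
(reindex, rehearsal): reindex during rehearsal ✓
Count: 8.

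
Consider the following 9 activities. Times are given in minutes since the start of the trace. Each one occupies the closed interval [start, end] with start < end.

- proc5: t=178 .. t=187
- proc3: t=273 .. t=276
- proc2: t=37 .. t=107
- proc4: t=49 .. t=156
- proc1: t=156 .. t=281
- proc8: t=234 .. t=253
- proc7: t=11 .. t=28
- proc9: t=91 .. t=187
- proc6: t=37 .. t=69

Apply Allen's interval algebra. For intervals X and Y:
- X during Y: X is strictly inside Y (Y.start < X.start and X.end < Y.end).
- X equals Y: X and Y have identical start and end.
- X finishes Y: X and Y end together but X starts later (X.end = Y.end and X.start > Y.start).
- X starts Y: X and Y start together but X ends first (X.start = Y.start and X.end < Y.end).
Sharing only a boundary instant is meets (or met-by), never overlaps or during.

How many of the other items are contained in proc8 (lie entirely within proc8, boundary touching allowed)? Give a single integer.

0

Target proc8 = [t=234, t=253].
proc1 [t=156, t=281] → contains → no.
proc2 [t=37, t=107] → before → no.
proc3 [t=273, t=276] → after → no.
proc4 [t=49, t=156] → before → no.
proc5 [t=178, t=187] → before → no.
proc6 [t=37, t=69] → before → no.
proc7 [t=11, t=28] → before → no.
proc9 [t=91, t=187] → before → no.
Total: 0.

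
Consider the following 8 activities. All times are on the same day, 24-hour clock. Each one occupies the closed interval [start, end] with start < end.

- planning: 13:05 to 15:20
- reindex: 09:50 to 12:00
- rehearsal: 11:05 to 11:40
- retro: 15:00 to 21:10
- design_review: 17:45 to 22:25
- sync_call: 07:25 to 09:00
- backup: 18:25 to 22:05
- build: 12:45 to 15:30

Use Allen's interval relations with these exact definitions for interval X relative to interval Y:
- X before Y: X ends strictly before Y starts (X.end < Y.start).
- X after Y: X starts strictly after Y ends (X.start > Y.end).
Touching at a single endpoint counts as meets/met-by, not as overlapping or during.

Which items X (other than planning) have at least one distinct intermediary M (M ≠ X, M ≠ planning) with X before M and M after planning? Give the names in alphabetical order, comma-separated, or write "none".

build, rehearsal, reindex, sync_call

Target planning = [13:05, 15:20].
Intermediaries M with M after planning: backup, design_review.
Via backup — items with X before backup: build, rehearsal, reindex, sync_call.
Via design_review — items with X before design_review: build, rehearsal, reindex, sync_call.
Union: build, rehearsal, reindex, sync_call.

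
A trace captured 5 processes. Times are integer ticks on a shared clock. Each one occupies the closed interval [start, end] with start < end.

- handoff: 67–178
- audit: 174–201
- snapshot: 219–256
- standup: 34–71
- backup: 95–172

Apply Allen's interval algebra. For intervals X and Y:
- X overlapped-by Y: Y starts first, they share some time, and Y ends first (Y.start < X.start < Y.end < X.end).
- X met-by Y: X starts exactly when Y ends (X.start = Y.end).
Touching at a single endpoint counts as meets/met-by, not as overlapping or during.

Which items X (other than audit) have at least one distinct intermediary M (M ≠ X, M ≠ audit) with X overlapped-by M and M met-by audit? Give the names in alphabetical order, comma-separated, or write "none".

none

Target audit = [174, 201].
Intermediaries M with M met-by audit: none.
Union: none.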